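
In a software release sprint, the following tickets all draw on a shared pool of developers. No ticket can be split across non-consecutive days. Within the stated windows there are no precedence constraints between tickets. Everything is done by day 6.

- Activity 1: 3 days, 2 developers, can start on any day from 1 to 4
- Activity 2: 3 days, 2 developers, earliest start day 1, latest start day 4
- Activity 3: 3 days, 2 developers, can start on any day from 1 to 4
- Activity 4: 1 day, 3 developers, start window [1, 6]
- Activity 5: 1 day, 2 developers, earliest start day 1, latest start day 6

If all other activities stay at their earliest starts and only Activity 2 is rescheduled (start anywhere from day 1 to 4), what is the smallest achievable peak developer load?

Activity 2@1: d1:11  d2:6  d3:6  d4:0  d5:0  d6:0 → peak 11
Activity 2@2: d1:9  d2:6  d3:6  d4:2  d5:0  d6:0 → peak 9
Activity 2@3: d1:9  d2:4  d3:6  d4:2  d5:2  d6:0 → peak 9
Activity 2@4: d1:9  d2:4  d3:4  d4:2  d5:2  d6:2 → peak 9
Best is Activity 2@2, peak 9.

9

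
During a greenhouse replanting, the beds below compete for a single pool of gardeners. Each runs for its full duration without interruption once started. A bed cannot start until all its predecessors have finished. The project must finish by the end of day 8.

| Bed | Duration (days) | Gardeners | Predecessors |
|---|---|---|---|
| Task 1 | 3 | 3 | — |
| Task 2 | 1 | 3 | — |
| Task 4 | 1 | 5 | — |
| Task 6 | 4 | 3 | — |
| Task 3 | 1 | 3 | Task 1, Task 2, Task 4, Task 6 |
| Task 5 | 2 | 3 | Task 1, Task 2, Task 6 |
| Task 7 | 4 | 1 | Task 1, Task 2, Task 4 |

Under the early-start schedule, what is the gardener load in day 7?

1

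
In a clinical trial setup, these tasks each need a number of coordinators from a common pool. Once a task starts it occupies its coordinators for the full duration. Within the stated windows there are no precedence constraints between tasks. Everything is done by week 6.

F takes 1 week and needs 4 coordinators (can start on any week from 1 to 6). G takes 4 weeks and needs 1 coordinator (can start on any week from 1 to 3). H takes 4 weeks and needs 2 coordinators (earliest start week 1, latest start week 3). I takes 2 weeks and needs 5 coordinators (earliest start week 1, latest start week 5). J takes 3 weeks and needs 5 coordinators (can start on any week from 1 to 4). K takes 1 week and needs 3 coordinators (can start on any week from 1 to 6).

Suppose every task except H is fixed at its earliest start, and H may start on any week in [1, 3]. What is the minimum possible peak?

18

H@1: w1:20  w2:13  w3:8  w4:3  w5:0  w6:0 → peak 20
H@2: w1:18  w2:13  w3:8  w4:3  w5:2  w6:0 → peak 18
H@3: w1:18  w2:11  w3:8  w4:3  w5:2  w6:2 → peak 18
Best is H@2, peak 18.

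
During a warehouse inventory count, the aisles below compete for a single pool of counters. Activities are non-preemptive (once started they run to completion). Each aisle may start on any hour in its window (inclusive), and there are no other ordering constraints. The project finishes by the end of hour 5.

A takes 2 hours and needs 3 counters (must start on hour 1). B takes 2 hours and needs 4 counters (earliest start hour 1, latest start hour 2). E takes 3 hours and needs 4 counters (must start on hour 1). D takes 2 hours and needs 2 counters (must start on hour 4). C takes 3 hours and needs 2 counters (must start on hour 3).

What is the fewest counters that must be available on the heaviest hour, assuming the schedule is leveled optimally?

11

Schedule A@1, B@1, E@1, D@4, C@3: h1:11  h2:11  h3:6  h4:4  h5:4 — peak 11.
No arrangement of the 2 feasible schedules does better.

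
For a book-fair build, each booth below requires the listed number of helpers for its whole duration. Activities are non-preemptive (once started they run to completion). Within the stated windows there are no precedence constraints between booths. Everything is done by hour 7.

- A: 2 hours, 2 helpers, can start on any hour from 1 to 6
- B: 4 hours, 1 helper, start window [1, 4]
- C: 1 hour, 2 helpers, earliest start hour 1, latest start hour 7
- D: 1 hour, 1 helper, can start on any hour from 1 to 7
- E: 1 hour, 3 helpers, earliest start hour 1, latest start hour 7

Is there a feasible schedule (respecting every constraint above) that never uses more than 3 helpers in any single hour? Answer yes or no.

yes

Schedule A@1, B@1, C@3, D@4, E@5: h1:3  h2:3  h3:3  h4:2  h5:3  h6:0  h7:0 — peak 3 ≤ 3.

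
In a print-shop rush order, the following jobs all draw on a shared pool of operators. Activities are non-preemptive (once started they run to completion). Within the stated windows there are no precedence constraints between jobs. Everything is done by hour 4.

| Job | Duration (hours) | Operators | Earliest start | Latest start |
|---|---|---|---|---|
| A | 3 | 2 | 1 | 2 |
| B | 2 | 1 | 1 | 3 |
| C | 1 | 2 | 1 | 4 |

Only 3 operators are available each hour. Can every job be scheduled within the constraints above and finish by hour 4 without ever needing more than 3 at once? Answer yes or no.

Schedule A@1, B@1, C@4: h1:3  h2:3  h3:2  h4:2 — peak 3 ≤ 3.

yes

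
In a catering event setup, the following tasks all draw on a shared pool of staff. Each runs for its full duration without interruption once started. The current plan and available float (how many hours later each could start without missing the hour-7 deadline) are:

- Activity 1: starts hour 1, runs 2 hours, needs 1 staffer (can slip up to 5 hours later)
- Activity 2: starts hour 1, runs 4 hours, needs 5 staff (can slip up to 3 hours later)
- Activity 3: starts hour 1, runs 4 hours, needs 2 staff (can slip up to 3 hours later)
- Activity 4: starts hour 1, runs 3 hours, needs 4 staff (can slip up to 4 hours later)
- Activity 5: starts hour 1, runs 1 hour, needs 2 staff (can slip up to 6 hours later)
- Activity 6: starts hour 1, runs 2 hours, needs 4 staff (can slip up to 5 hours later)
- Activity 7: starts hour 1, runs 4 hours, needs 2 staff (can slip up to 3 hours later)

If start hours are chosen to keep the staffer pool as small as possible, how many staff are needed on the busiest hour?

9

Early-start (Activity 1@1, Activity 2@1, Activity 3@1, Activity 4@1, Activity 5@1, Activity 6@1, Activity 7@1) gives peak 20: h1:20  h2:18  h3:13  h4:9  h5:0  h6:0  h7:0.
Shift Activity 2→3, Activity 4→5, Activity 5→7.
Schedule Activity 1@1, Activity 2@3, Activity 3@1, Activity 4@5, Activity 5@7, Activity 6@1, Activity 7@1: h1:9  h2:9  h3:9  h4:9  h5:9  h6:9  h7:6 — peak 9.
Total staffer-hours = 60 over 7 hours ⇒ peak ≥ ⌈60/7⌉ = 9, so 9 is optimal.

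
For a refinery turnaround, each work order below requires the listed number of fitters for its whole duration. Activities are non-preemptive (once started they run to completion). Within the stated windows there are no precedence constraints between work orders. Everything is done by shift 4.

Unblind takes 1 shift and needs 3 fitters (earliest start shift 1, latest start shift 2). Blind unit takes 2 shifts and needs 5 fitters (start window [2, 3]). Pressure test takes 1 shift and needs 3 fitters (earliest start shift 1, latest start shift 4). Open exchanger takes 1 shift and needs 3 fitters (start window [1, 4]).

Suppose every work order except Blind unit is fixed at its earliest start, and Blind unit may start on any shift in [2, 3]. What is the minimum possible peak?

Blind unit@2: s1:9  s2:5  s3:5  s4:0 → peak 9
Blind unit@3: s1:9  s2:0  s3:5  s4:5 → peak 9
Best is Blind unit@2, peak 9.

9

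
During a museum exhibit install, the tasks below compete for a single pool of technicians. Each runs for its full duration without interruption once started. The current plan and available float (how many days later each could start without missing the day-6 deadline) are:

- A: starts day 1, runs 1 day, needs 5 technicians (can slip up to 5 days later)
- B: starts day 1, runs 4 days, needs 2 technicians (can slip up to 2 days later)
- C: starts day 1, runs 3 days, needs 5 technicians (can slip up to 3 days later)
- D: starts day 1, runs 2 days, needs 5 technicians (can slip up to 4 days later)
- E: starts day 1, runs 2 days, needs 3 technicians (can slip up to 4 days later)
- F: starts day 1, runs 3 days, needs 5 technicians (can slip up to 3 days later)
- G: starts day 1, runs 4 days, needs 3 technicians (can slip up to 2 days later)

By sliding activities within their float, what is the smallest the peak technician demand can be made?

13

Early-start (A@1, B@1, C@1, D@1, E@1, F@1, G@1) gives peak 28: d1:28  d2:23  d3:15  d4:5  d5:0  d6:0.
Shift D→5, E→2, F→4, G→2.
Schedule A@1, B@1, C@1, D@5, E@2, F@4, G@2: d1:12  d2:13  d3:13  d4:10  d5:13  d6:10 — peak 13.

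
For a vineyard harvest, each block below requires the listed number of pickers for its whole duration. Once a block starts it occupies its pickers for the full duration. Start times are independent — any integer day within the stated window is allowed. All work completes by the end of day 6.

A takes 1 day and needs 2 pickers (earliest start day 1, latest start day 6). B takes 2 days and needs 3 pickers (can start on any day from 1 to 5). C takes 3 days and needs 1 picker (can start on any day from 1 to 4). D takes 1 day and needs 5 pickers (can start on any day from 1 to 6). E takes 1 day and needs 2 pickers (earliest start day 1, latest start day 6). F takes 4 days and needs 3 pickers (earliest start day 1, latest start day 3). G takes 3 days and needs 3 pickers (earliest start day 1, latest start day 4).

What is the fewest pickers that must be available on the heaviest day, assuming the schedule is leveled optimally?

7

Early-start (A@1, B@1, C@1, D@1, E@1, F@1, G@1) gives peak 19: d1:19  d2:10  d3:7  d4:3  d5:0  d6:0.
Shift D→6, E→6, F→2, G→3.
Schedule A@1, B@1, C@1, D@6, E@6, F@2, G@3: d1:6  d2:7  d3:7  d4:6  d5:6  d6:7 — peak 7.
Total picker-days = 39 over 6 days ⇒ peak ≥ ⌈39/6⌉ = 7, so 7 is optimal.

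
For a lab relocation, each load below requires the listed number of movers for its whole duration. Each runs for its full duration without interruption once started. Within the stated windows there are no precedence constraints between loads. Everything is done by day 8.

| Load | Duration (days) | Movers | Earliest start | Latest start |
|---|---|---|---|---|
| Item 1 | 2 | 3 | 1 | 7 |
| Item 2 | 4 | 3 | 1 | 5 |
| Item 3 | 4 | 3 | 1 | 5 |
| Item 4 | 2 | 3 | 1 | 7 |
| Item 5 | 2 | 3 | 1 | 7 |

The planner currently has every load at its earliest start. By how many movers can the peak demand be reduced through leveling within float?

Early-start peak: d1:15  d2:15  d3:6  d4:6  d5:0  d6:0  d7:0  d8:0 ⇒ 15.
Leveled (Item 1@1, Item 2@1, Item 3@3, Item 4@5, Item 5@7): d1:6  d2:6  d3:6  d4:6  d5:6  d6:6  d7:3  d8:3 ⇒ 6.
Reduction 15 − 6 = 9.

9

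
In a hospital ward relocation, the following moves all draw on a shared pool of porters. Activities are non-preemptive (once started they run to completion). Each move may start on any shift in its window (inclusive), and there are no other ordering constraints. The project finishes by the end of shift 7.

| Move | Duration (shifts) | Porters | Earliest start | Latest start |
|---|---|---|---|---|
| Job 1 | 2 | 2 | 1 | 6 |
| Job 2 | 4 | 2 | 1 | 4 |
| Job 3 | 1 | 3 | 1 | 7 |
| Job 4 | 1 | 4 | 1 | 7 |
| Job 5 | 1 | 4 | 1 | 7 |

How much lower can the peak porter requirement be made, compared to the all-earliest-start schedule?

11

Early-start peak: s1:15  s2:4  s3:2  s4:2  s5:0  s6:0  s7:0 ⇒ 15.
Leveled (Job 1@1, Job 2@1, Job 3@5, Job 4@6, Job 5@7): s1:4  s2:4  s3:2  s4:2  s5:3  s6:4  s7:4 ⇒ 4.
Reduction 15 − 4 = 11.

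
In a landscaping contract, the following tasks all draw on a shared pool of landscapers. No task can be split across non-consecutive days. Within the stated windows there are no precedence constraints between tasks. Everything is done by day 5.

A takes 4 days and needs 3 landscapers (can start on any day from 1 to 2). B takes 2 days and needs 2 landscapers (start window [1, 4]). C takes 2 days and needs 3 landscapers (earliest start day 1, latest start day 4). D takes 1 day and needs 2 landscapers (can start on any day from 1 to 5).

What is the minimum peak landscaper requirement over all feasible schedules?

Early-start (A@1, B@1, C@1, D@1) gives peak 10: d1:10  d2:8  d3:3  d4:3  d5:0.
Shift C→3, D→5.
Schedule A@1, B@1, C@3, D@5: d1:5  d2:5  d3:6  d4:6  d5:2 — peak 6.

6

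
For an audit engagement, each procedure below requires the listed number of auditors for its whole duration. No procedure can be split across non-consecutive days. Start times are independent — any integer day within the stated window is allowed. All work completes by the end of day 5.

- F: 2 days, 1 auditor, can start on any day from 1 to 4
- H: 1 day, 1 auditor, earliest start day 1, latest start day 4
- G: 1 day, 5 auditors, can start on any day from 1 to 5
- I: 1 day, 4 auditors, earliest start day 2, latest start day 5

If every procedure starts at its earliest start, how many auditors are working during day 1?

7

At early start, day 1 has: F, H, G.
Demand: 1 + 1 + 5 = 7.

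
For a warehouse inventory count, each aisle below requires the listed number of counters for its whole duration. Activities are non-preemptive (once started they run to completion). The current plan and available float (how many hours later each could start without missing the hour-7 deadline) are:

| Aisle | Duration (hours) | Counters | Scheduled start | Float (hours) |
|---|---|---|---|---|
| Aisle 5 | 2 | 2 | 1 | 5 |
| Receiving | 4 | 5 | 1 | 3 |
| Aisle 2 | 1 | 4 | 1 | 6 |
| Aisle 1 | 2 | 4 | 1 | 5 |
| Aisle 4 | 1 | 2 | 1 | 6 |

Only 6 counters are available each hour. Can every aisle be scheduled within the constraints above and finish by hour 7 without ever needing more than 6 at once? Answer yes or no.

Schedule Aisle 5@1, Receiving@3, Aisle 2@7, Aisle 1@1, Aisle 4@7: h1:6  h2:6  h3:5  h4:5  h5:5  h6:5  h7:6 — peak 6 ≤ 6.

yes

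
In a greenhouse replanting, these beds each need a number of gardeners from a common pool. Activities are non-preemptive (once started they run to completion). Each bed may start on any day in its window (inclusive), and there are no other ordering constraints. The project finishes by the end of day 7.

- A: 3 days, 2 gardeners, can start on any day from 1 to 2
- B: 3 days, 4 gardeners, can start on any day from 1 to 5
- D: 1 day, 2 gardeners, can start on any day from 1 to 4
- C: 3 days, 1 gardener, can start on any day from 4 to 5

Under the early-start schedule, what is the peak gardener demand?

8

Early-start schedule: A@1, B@1, D@1, C@4.
Load per day: day 1: 8, day 2: 6, day 3: 6, day 4: 1, day 5: 1, day 6: 1, day 7: 0.
Peak is 8.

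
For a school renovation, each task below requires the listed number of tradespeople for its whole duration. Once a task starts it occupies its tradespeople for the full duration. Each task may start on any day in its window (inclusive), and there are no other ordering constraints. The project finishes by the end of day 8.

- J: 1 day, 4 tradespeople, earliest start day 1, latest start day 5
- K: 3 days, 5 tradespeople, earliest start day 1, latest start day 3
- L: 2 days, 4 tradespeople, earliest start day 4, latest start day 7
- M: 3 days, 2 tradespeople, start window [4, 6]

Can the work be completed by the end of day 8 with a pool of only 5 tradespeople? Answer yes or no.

The minimum achievable peak is 6; 5 < 6, so no feasible schedule stays within the cap.

no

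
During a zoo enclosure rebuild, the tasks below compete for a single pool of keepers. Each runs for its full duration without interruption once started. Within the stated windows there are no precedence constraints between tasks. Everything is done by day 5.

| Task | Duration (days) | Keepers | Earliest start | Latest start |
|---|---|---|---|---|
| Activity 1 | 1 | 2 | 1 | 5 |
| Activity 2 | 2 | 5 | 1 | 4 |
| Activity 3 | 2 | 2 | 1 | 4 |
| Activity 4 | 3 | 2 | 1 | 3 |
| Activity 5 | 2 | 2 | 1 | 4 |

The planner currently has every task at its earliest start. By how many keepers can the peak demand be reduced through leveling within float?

7

Early-start peak: d1:13  d2:11  d3:2  d4:0  d5:0 ⇒ 13.
Leveled (Activity 1@1, Activity 2@4, Activity 3@1, Activity 4@1, Activity 5@2): d1:6  d2:6  d3:4  d4:5  d5:5 ⇒ 6.
Reduction 13 − 6 = 7.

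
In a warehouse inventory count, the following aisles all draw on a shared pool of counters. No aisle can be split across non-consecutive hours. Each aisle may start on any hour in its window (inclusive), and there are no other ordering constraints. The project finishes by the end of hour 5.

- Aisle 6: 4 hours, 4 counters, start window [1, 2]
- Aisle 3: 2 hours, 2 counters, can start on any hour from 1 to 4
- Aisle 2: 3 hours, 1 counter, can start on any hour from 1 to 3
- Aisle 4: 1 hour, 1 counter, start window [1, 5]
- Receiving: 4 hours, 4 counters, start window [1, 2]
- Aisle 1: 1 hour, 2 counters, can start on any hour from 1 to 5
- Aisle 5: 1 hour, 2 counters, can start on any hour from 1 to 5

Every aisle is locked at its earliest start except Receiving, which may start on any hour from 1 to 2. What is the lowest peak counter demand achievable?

Receiving@1: h1:16  h2:11  h3:9  h4:8  h5:0 → peak 16
Receiving@2: h1:12  h2:11  h3:9  h4:8  h5:4 → peak 12
Best is Receiving@2, peak 12.

12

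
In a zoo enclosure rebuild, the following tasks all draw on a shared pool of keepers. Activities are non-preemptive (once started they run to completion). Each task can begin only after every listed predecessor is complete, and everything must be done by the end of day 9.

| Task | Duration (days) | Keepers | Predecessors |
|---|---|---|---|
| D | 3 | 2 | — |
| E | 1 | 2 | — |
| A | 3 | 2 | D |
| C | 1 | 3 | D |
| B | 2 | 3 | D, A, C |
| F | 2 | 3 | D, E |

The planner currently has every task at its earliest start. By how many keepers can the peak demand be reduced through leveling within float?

Early-start peak: d1:4  d2:2  d3:2  d4:8  d5:5  d6:2  d7:3  d8:3  d9:0 ⇒ 8.
Leveled (D@1, E@1, A@4, C@4, B@7, F@5): d1:4  d2:2  d3:2  d4:5  d5:5  d6:5  d7:3  d8:3  d9:0 ⇒ 5.
Reduction 8 − 5 = 3.

3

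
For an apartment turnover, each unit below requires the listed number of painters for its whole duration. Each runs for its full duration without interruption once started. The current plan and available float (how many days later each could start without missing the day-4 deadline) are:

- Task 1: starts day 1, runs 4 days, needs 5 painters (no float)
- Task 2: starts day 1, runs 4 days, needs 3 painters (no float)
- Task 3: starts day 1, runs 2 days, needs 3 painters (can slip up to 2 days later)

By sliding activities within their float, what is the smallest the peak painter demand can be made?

Schedule Task 1@1, Task 2@1, Task 3@1: d1:11  d2:11  d3:8  d4:8 — peak 11.
No arrangement of the 3 feasible schedules does better.

11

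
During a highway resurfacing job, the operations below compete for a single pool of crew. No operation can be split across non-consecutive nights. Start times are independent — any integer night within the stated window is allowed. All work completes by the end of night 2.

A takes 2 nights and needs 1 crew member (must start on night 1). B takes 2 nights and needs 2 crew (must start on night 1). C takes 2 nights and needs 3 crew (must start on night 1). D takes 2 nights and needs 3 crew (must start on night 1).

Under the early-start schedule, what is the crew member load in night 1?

9

At early start, night 1 has: A, B, C, D.
Demand: 1 + 2 + 3 + 3 = 9.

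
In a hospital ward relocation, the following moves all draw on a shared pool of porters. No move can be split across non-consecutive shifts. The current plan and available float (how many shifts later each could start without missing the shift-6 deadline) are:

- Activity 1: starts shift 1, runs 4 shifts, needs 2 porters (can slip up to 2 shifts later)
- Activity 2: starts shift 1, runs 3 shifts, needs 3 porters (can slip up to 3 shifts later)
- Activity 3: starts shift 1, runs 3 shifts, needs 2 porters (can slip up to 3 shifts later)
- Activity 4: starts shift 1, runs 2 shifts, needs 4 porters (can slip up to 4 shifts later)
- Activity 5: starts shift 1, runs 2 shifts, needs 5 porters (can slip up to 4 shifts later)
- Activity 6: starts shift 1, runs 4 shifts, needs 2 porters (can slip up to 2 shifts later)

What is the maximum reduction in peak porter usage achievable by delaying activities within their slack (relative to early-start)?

Early-start peak: s1:18  s2:18  s3:9  s4:4  s5:0  s6:0 ⇒ 18.
Leveled (Activity 1@1, Activity 2@1, Activity 3@1, Activity 4@4, Activity 5@5, Activity 6@1): s1:9  s2:9  s3:9  s4:8  s5:9  s6:5 ⇒ 9.
Reduction 18 − 9 = 9.

9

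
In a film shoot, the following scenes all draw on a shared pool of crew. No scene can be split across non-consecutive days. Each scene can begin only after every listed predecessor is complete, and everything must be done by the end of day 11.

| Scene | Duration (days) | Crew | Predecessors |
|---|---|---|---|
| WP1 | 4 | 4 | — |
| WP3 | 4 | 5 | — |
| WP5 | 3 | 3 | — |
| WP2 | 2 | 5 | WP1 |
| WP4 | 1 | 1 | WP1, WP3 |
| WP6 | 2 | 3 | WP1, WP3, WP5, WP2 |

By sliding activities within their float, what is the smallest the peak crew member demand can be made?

9

Early-start (WP1@1, WP3@1, WP5@1, WP2@5, WP4@5, WP6@7) gives peak 12: d1:12  d2:12  d3:12  d4:9  d5:6  d6:5  d7:3  d8:3  d9:0  d10:0  d11:0.
Shift WP5→5, WP6→8.
Schedule WP1@1, WP3@1, WP5@5, WP2@5, WP4@5, WP6@8: d1:9  d2:9  d3:9  d4:9  d5:9  d6:8  d7:3  d8:3  d9:3  d10:0  d11:0 — peak 9.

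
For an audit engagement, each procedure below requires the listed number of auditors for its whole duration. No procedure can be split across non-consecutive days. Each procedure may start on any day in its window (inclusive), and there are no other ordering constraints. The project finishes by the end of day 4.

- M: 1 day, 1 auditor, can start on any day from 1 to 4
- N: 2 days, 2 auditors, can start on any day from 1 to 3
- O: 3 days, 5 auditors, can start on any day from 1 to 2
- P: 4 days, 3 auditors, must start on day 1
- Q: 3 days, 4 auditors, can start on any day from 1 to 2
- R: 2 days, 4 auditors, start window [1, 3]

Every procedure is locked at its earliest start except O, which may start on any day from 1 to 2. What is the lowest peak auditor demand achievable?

O@1: d1:19  d2:18  d3:12  d4:3 → peak 19
O@2: d1:14  d2:18  d3:12  d4:8 → peak 18
Best is O@2, peak 18.

18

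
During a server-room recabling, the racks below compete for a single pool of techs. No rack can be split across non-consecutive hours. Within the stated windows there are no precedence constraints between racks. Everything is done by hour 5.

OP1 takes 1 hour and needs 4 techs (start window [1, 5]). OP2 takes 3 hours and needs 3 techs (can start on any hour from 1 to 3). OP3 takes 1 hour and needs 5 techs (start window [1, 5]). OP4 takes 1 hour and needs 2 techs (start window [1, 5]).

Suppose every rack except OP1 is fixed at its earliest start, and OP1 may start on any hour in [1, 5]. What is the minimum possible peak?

OP1@1: h1:14  h2:3  h3:3  h4:0  h5:0 → peak 14
OP1@2: h1:10  h2:7  h3:3  h4:0  h5:0 → peak 10
OP1@3: h1:10  h2:3  h3:7  h4:0  h5:0 → peak 10
OP1@4: h1:10  h2:3  h3:3  h4:4  h5:0 → peak 10
OP1@5: h1:10  h2:3  h3:3  h4:0  h5:4 → peak 10
Best is OP1@2, peak 10.

10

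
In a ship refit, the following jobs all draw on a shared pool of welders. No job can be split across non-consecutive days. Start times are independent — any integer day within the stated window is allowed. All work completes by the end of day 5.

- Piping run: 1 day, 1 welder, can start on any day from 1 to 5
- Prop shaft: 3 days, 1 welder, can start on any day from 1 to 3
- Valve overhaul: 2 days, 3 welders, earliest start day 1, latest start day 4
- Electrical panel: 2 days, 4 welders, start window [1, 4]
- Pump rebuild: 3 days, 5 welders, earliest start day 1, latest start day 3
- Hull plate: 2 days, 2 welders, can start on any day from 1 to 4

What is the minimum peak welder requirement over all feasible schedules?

Early-start (Piping run@1, Prop shaft@1, Valve overhaul@1, Electrical panel@1, Pump rebuild@1, Hull plate@1) gives peak 16: d1:16  d2:15  d3:6  d4:0  d5:0.
Shift Valve overhaul→4, Pump rebuild→3.
Schedule Piping run@1, Prop shaft@1, Valve overhaul@4, Electrical panel@1, Pump rebuild@3, Hull plate@1: d1:8  d2:7  d3:6  d4:8  d5:8 — peak 8.
Total welder-days = 37 over 5 days ⇒ peak ≥ ⌈37/5⌉ = 8, so 8 is optimal.

8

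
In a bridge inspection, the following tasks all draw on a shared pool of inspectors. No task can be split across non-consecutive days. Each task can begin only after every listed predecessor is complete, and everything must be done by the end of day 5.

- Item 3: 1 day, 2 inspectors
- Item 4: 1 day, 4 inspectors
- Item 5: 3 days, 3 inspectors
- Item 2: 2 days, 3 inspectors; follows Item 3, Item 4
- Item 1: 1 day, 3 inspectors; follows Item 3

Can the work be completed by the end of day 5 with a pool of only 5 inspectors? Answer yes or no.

The minimum achievable peak is 6; 5 < 6, so no feasible schedule stays within the cap.

no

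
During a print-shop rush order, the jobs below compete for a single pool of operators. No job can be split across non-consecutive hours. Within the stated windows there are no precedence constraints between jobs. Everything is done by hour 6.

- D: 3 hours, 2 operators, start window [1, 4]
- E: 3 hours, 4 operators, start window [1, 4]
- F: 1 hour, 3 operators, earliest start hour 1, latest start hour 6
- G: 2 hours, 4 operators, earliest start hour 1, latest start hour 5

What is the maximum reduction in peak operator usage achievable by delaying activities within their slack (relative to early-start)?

7

Early-start peak: h1:13  h2:10  h3:6  h4:0  h5:0  h6:0 ⇒ 13.
Leveled (D@1, E@1, F@4, G@5): h1:6  h2:6  h3:6  h4:3  h5:4  h6:4 ⇒ 6.
Reduction 13 − 6 = 7.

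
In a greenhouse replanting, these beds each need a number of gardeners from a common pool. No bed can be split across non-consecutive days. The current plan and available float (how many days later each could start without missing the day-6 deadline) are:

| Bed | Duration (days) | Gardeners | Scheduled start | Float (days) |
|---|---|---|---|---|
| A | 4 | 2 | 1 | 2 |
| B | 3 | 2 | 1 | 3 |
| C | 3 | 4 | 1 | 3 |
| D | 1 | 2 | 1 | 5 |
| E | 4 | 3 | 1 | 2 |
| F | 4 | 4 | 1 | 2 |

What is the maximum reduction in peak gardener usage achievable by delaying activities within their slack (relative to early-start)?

Early-start peak: d1:17  d2:15  d3:15  d4:9  d5:0  d6:0 ⇒ 17.
Leveled (A@1, B@1, C@4, D@1, E@1, F@1): d1:13  d2:11  d3:11  d4:13  d5:4  d6:4 ⇒ 13.
Reduction 17 − 13 = 4.

4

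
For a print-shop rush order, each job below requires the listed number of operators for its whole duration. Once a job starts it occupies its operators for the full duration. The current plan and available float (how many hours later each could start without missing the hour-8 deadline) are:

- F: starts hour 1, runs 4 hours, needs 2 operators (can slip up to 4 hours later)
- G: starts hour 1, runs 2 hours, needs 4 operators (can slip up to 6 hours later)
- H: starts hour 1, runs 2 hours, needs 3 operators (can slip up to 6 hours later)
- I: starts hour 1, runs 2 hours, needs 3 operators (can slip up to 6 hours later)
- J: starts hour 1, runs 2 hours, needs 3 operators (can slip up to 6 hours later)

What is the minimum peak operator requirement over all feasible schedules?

5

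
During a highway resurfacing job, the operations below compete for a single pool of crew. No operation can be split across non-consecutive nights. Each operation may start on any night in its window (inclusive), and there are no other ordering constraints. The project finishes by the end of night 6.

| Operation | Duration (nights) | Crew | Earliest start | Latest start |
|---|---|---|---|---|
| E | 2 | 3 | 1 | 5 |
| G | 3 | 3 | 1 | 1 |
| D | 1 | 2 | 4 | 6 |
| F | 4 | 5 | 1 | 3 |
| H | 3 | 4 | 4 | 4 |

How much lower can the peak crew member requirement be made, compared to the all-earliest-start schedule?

Early-start peak: n1:11  n2:11  n3:8  n4:11  n5:4  n6:4 ⇒ 11.
Leveled (E@5, G@1, D@5, F@1, H@4): n1:8  n2:8  n3:8  n4:9  n5:9  n6:7 ⇒ 9.
Reduction 11 − 9 = 2.

2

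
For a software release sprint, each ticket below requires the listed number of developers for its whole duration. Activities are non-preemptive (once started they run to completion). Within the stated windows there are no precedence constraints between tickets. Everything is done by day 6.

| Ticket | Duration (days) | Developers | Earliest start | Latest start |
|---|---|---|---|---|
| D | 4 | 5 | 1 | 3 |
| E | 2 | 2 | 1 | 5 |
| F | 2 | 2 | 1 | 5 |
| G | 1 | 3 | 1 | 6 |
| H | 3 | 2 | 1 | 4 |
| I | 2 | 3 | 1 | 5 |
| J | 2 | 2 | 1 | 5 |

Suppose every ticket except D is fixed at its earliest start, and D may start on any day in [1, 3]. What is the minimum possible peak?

D@1: d1:19  d2:16  d3:7  d4:5  d5:0  d6:0 → peak 19
D@2: d1:14  d2:16  d3:7  d4:5  d5:5  d6:0 → peak 16
D@3: d1:14  d2:11  d3:7  d4:5  d5:5  d6:5 → peak 14
Best is D@3, peak 14.

14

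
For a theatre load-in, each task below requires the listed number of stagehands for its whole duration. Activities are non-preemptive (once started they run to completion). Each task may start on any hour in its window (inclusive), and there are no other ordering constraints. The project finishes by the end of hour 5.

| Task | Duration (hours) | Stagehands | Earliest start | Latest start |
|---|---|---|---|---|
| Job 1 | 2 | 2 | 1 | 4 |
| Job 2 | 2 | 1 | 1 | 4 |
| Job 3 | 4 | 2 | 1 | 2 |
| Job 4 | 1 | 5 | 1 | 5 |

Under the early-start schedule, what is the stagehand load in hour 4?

2

At early start, hour 4 has: Job 3.
Demand: 2 = 2.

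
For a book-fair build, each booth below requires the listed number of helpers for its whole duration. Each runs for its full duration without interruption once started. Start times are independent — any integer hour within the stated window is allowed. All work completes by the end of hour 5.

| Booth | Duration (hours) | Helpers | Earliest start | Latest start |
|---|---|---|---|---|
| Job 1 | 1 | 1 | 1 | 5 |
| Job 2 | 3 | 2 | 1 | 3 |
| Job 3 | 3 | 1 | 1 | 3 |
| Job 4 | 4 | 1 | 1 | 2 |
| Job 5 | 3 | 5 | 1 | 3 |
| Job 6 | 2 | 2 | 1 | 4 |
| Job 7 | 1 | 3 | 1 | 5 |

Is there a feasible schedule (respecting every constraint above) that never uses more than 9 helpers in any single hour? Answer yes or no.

yes

Schedule Job 1@1, Job 2@1, Job 3@1, Job 4@1, Job 5@2, Job 6@4, Job 7@1: h1:8  h2:9  h3:9  h4:8  h5:2 — peak 9 ≤ 9.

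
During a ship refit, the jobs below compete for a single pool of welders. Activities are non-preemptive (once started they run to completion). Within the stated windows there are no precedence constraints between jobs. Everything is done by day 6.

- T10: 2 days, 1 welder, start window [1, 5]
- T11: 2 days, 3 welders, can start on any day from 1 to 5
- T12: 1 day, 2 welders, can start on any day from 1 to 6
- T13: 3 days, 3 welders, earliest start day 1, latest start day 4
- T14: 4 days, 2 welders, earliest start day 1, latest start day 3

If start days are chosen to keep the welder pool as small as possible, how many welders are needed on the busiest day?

5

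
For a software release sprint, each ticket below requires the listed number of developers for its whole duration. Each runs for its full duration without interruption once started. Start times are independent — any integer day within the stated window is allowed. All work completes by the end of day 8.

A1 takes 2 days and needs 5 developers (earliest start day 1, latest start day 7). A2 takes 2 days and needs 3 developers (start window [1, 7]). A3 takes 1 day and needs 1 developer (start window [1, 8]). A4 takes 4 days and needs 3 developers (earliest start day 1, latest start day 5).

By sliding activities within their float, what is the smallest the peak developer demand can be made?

5

Early-start (A1@1, A2@1, A3@1, A4@1) gives peak 12: d1:12  d2:11  d3:3  d4:3  d5:0  d6:0  d7:0  d8:0.
Shift A2→3, A3→3, A4→5.
Schedule A1@1, A2@3, A3@3, A4@5: d1:5  d2:5  d3:4  d4:3  d5:3  d6:3  d7:3  d8:3 — peak 5.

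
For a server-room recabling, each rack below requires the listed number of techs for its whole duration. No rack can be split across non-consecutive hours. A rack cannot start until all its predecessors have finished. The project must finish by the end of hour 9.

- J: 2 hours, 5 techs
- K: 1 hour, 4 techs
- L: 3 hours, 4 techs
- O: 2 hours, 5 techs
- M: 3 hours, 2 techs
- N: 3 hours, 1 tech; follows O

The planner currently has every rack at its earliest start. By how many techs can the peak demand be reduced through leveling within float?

Early-start peak: h1:20  h2:16  h3:7  h4:1  h5:1  h6:0  h7:0  h8:0  h9:0 ⇒ 20.
Leveled (J@3, K@5, L@6, O@1, M@6, N@3): h1:5  h2:5  h3:6  h4:6  h5:5  h6:6  h7:6  h8:6  h9:0 ⇒ 6.
Reduction 20 − 6 = 14.

14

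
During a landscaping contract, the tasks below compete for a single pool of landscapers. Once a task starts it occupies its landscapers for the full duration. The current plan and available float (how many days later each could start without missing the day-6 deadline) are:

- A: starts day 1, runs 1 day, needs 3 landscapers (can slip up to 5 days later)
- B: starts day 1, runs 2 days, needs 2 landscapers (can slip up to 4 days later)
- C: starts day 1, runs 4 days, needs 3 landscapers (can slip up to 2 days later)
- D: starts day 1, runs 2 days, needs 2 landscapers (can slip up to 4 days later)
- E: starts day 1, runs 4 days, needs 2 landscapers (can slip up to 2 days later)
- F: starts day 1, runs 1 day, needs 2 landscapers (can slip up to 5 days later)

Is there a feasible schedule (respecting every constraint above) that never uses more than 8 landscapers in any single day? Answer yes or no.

yes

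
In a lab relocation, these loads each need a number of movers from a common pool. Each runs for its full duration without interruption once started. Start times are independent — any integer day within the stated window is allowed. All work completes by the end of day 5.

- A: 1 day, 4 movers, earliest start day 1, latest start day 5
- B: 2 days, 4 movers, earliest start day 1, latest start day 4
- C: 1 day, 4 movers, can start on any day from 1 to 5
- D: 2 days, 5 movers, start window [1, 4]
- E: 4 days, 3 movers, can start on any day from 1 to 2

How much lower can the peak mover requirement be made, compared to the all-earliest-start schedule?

12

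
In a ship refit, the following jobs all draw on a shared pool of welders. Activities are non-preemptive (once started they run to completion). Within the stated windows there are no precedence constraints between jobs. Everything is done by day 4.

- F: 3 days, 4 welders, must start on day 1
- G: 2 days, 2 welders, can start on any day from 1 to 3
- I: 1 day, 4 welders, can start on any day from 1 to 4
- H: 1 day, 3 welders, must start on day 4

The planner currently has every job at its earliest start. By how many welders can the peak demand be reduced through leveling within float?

Early-start peak: d1:10  d2:6  d3:4  d4:3 ⇒ 10.
Leveled (F@1, G@1, I@4, H@4): d1:6  d2:6  d3:4  d4:7 ⇒ 7.
Reduction 10 − 7 = 3.

3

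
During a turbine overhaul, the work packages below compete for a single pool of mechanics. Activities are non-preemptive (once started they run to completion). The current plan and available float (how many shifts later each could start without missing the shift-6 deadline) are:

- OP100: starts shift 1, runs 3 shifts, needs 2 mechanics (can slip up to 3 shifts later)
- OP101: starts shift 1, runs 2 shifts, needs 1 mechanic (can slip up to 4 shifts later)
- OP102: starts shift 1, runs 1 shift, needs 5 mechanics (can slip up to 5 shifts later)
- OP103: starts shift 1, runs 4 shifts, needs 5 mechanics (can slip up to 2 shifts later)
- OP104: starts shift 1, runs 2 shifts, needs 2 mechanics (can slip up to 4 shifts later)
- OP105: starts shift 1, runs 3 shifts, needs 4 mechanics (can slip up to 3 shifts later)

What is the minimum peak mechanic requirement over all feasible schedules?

Early-start (OP100@1, OP101@1, OP102@1, OP103@1, OP104@1, OP105@1) gives peak 19: s1:19  s2:14  s3:11  s4:5  s5:0  s6:0.
Shift OP103→3, OP104→2, OP105→4.
Schedule OP100@1, OP101@1, OP102@1, OP103@3, OP104@2, OP105@4: s1:8  s2:5  s3:9  s4:9  s5:9  s6:9 — peak 9.
Total mechanic-shifts = 49 over 6 shifts ⇒ peak ≥ ⌈49/6⌉ = 9, so 9 is optimal.

9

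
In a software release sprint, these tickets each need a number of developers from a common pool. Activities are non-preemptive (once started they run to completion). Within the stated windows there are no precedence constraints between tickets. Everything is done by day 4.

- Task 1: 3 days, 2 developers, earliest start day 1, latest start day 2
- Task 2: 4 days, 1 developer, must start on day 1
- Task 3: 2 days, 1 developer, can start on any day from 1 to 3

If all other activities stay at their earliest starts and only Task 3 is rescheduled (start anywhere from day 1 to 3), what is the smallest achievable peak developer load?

4

Task 3@1: d1:4  d2:4  d3:3  d4:1 → peak 4
Task 3@2: d1:3  d2:4  d3:4  d4:1 → peak 4
Task 3@3: d1:3  d2:3  d3:4  d4:2 → peak 4
Best is Task 3@1, peak 4.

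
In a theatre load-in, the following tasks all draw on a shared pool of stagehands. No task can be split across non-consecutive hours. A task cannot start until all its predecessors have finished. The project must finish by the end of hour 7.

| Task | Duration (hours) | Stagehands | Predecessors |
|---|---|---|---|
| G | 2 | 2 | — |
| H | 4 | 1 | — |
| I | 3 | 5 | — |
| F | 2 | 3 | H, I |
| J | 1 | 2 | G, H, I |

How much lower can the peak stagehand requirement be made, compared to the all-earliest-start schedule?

Early-start peak: h1:8  h2:8  h3:6  h4:1  h5:5  h6:3  h7:0 ⇒ 8.
Leveled (G@1, H@1, I@3, F@6, J@6): h1:3  h2:3  h3:6  h4:6  h5:5  h6:5  h7:3 ⇒ 6.
Reduction 8 − 6 = 2.

2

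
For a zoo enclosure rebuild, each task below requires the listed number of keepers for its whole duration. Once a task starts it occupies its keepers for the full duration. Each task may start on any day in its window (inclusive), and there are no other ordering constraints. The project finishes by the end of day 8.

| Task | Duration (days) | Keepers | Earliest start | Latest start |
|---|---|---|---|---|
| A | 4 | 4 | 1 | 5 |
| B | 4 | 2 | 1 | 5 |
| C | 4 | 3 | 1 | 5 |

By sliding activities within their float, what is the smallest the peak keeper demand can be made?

5

Early-start (A@1, B@1, C@1) gives peak 9: d1:9  d2:9  d3:9  d4:9  d5:0  d6:0  d7:0  d8:0.
Shift B→5, C→5.
Schedule A@1, B@5, C@5: d1:4  d2:4  d3:4  d4:4  d5:5  d6:5  d7:5  d8:5 — peak 5.
Total keeper-days = 36 over 8 days ⇒ peak ≥ ⌈36/8⌉ = 5, so 5 is optimal.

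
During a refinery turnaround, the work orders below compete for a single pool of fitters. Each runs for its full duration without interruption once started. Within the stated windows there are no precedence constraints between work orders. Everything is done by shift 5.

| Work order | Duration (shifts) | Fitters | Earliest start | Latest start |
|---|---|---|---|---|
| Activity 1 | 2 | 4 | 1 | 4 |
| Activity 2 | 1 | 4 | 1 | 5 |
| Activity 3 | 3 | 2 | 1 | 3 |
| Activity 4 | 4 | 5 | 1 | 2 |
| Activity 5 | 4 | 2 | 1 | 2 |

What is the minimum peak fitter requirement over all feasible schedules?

11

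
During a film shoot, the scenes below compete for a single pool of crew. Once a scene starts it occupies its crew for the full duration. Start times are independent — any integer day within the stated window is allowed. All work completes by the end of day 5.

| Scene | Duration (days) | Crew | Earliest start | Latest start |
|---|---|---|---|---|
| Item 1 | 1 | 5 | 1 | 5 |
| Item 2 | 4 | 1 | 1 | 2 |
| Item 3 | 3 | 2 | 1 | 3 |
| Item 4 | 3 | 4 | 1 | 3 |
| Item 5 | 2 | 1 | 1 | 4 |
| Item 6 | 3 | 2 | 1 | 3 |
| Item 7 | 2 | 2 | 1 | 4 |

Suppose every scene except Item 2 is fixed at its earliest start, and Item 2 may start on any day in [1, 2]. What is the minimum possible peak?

16

Item 2@1: d1:17  d2:12  d3:9  d4:1  d5:0 → peak 17
Item 2@2: d1:16  d2:12  d3:9  d4:1  d5:1 → peak 16
Best is Item 2@2, peak 16.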